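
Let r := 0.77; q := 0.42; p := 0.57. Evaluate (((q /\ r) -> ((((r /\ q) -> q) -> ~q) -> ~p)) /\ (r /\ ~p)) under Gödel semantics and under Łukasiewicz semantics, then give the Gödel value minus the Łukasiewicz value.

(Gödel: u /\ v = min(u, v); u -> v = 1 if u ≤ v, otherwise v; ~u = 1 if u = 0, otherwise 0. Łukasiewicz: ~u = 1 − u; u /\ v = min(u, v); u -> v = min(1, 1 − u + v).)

Gödel evaluation:
  (q /\ r) = min(0.42, 0.77) = 0.42
  (r /\ q) = min(0.77, 0.42) = 0.42
  ((r /\ q) -> q): 0.42 ≤ 0.42, so result = 1
  ~q: Gödel ¬ of 0.42 = 0 (operand ≠ 0)
  (((r /\ q) -> q) -> ~q): 1 > 0, so result = 0
  ~p: Gödel ¬ of 0.57 = 0 (operand ≠ 0)
  ((((r /\ q) -> q) -> ~q) -> ~p): 0 ≤ 0, so result = 1
  ((q /\ r) -> ((((r /\ q) -> q) -> ~q) -> ~p)): 0.42 ≤ 1, so result = 1
  ~p: Gödel ¬ of 0.57 = 0 (operand ≠ 0)
  (r /\ ~p) = min(0.77, 0) = 0
  (((q /\ r) -> ((((r /\ q) -> q) -> ~q) -> ~p)) /\ (r /\ ~p)) = min(1, 0) = 0
  Gödel value = 0
Łukasiewicz evaluation:
  (q /\ r) = min(0.42, 0.77) = 0.42
  (r /\ q) = min(0.77, 0.42) = 0.42
  ((r /\ q) -> q): min(1, 1 − 0.42 + 0.42) = 1
  ~q: Łukasiewicz ¬ gives 1 − 0.42 = 0.58
  (((r /\ q) -> q) -> ~q): min(1, 1 − 1 + 0.58) = 0.58
  ~p: Łukasiewicz ¬ gives 1 − 0.57 = 0.43
  ((((r /\ q) -> q) -> ~q) -> ~p): min(1, 1 − 0.58 + 0.43) = 0.85
  ((q /\ r) -> ((((r /\ q) -> q) -> ~q) -> ~p)): min(1, 1 − 0.42 + 0.85) = 1
  ~p: Łukasiewicz ¬ gives 1 − 0.57 = 0.43
  (r /\ ~p) = min(0.77, 0.43) = 0.43
  (((q /\ r) -> ((((r /\ q) -> q) -> ~q) -> ~p)) /\ (r /\ ~p)) = min(1, 0.43) = 0.43
  Łukasiewicz value = 0.43
Difference: 0 − 0.43 = -0.43

-0.43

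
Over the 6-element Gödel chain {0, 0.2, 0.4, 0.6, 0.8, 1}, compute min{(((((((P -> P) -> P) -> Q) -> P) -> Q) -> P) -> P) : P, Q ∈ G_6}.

The minimum is attained at P = 0.2, Q = 0:
  (P -> P): 0.2 ≤ 0.2, so result = 1
  ((P -> P) -> P): 1 > 0.2, so result = 0.2
  (((P -> P) -> P) -> Q): 0.2 > 0, so result = 0
  ((((P -> P) -> P) -> Q) -> P): 0 ≤ 0.2, so result = 1
  (((((P -> P) -> P) -> Q) -> P) -> Q): 1 > 0, so result = 0
  ((((((P -> P) -> P) -> Q) -> P) -> Q) -> P): 0 ≤ 0.2, so result = 1
  (((((((P -> P) -> P) -> Q) -> P) -> Q) -> P) -> P): 1 > 0.2, so result = 0.2
Checking all 36 assignments confirms none give a value below 0.20.

0.20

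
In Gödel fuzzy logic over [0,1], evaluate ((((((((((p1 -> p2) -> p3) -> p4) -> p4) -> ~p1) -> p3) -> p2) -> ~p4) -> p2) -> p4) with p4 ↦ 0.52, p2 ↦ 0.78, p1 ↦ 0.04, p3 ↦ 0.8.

(p1 -> p2): 0.04 ≤ 0.78, so result = 1
((p1 -> p2) -> p3): 1 > 0.8, so result = 0.8
(((p1 -> p2) -> p3) -> p4): 0.8 > 0.52, so result = 0.52
((((p1 -> p2) -> p3) -> p4) -> p4): 0.52 ≤ 0.52, so result = 1
~p1: Gödel ¬ of 0.04 = 0 (operand ≠ 0)
(((((p1 -> p2) -> p3) -> p4) -> p4) -> ~p1): 1 > 0, so result = 0
((((((p1 -> p2) -> p3) -> p4) -> p4) -> ~p1) -> p3): 0 ≤ 0.8, so result = 1
(((((((p1 -> p2) -> p3) -> p4) -> p4) -> ~p1) -> p3) -> p2): 1 > 0.78, so result = 0.78
~p4: Gödel ¬ of 0.52 = 0 (operand ≠ 0)
((((((((p1 -> p2) -> p3) -> p4) -> p4) -> ~p1) -> p3) -> p2) -> ~p4): 0.78 > 0, so result = 0
(((((((((p1 -> p2) -> p3) -> p4) -> p4) -> ~p1) -> p3) -> p2) -> ~p4) -> p2): 0 ≤ 0.78, so result = 1
((((((((((p1 -> p2) -> p3) -> p4) -> p4) -> ~p1) -> p3) -> p2) -> ~p4) -> p2) -> p4): 1 > 0.52, so result = 0.52

0.52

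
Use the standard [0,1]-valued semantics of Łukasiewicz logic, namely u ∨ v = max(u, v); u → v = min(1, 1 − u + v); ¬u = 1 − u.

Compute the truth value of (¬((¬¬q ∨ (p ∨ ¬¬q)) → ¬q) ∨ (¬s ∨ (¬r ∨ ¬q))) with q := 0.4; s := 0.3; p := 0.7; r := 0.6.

0.70

¬q: Łukasiewicz ¬ gives 1 − 0.4 = 0.6
¬¬q: Łukasiewicz ¬ gives 1 − 0.6 = 0.4
¬q: Łukasiewicz ¬ gives 1 − 0.4 = 0.6
¬¬q: Łukasiewicz ¬ gives 1 − 0.6 = 0.4
(p ∨ ¬¬q) = max(0.7, 0.4) = 0.7
(¬¬q ∨ (p ∨ ¬¬q)) = max(0.4, 0.7) = 0.7
¬q: Łukasiewicz ¬ gives 1 − 0.4 = 0.6
((¬¬q ∨ (p ∨ ¬¬q)) → ¬q): min(1, 1 − 0.7 + 0.6) = 0.9
¬((¬¬q ∨ (p ∨ ¬¬q)) → ¬q): Łukasiewicz ¬ gives 1 − 0.9 = 0.1
¬s: Łukasiewicz ¬ gives 1 − 0.3 = 0.7
¬r: Łukasiewicz ¬ gives 1 − 0.6 = 0.4
¬q: Łukasiewicz ¬ gives 1 − 0.4 = 0.6
(¬r ∨ ¬q) = max(0.4, 0.6) = 0.6
(¬s ∨ (¬r ∨ ¬q)) = max(0.7, 0.6) = 0.7
(¬((¬¬q ∨ (p ∨ ¬¬q)) → ¬q) ∨ (¬s ∨ (¬r ∨ ¬q))) = max(0.1, 0.7) = 0.7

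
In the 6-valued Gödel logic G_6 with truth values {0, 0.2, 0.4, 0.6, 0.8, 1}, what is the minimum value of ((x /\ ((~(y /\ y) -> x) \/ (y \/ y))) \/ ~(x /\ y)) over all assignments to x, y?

0.20

The minimum is attained at x = 0.2, y = 0.2:
  (y /\ y) = min(0.2, 0.2) = 0.2
  ~(y /\ y): Gödel ¬ of 0.2 = 0 (operand ≠ 0)
  (~(y /\ y) -> x): 0 ≤ 0.2, so result = 1
  (y \/ y) = max(0.2, 0.2) = 0.2
  ((~(y /\ y) -> x) \/ (y \/ y)) = max(1, 0.2) = 1
  (x /\ ((~(y /\ y) -> x) \/ (y \/ y))) = min(0.2, 1) = 0.2
  (x /\ y) = min(0.2, 0.2) = 0.2
  ~(x /\ y): Gödel ¬ of 0.2 = 0 (operand ≠ 0)
  ((x /\ ((~(y /\ y) -> x) \/ (y \/ y))) \/ ~(x /\ y)) = max(0.2, 0) = 0.2
Checking all 36 assignments confirms none give a value below 0.20.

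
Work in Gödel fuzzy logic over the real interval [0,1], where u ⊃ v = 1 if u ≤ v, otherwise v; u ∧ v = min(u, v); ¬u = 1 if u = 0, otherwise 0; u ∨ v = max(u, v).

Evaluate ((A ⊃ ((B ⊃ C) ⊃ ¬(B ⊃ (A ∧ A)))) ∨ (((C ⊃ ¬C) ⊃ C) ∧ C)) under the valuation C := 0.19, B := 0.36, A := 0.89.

0.19

(B ⊃ C): 0.36 > 0.19, so result = 0.19
(A ∧ A) = min(0.89, 0.89) = 0.89
(B ⊃ (A ∧ A)): 0.36 ≤ 0.89, so result = 1
¬(B ⊃ (A ∧ A)): Gödel ¬ of 1 = 0 (operand ≠ 0)
((B ⊃ C) ⊃ ¬(B ⊃ (A ∧ A))): 0.19 > 0, so result = 0
(A ⊃ ((B ⊃ C) ⊃ ¬(B ⊃ (A ∧ A)))): 0.89 > 0, so result = 0
¬C: Gödel ¬ of 0.19 = 0 (operand ≠ 0)
(C ⊃ ¬C): 0.19 > 0, so result = 0
((C ⊃ ¬C) ⊃ C): 0 ≤ 0.19, so result = 1
(((C ⊃ ¬C) ⊃ C) ∧ C) = min(1, 0.19) = 0.19
((A ⊃ ((B ⊃ C) ⊃ ¬(B ⊃ (A ∧ A)))) ∨ (((C ⊃ ¬C) ⊃ C) ∧ C)) = max(0, 0.19) = 0.19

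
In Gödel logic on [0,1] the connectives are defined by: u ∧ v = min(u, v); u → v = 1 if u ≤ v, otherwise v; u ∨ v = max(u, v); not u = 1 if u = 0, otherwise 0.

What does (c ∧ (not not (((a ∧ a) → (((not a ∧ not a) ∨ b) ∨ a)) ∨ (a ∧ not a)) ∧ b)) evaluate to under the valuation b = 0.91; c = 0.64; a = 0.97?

(a ∧ a) = min(0.97, 0.97) = 0.97
not a: Gödel ¬ of 0.97 = 0 (operand ≠ 0)
not a: Gödel ¬ of 0.97 = 0 (operand ≠ 0)
(not a ∧ not a) = min(0, 0) = 0
((not a ∧ not a) ∨ b) = max(0, 0.91) = 0.91
(((not a ∧ not a) ∨ b) ∨ a) = max(0.91, 0.97) = 0.97
((a ∧ a) → (((not a ∧ not a) ∨ b) ∨ a)): 0.97 ≤ 0.97, so result = 1
not a: Gödel ¬ of 0.97 = 0 (operand ≠ 0)
(a ∧ not a) = min(0.97, 0) = 0
(((a ∧ a) → (((not a ∧ not a) ∨ b) ∨ a)) ∨ (a ∧ not a)) = max(1, 0) = 1
not (((a ∧ a) → (((not a ∧ not a) ∨ b) ∨ a)) ∨ (a ∧ not a)): Gödel ¬ of 1 = 0 (operand ≠ 0)
not not (((a ∧ a) → (((not a ∧ not a) ∨ b) ∨ a)) ∨ (a ∧ not a)): Gödel ¬ of 0 = 1 (operand is 0)
(not not (((a ∧ a) → (((not a ∧ not a) ∨ b) ∨ a)) ∨ (a ∧ not a)) ∧ b) = min(1, 0.91) = 0.91
(c ∧ (not not (((a ∧ a) → (((not a ∧ not a) ∨ b) ∨ a)) ∨ (a ∧ not a)) ∧ b)) = min(0.64, 0.91) = 0.64

0.64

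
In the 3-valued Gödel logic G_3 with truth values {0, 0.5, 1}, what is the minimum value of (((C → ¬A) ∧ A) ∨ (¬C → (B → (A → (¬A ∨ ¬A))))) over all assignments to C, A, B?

0.50

The minimum is attained at C = 0, A = 0.5, B = 0.5:
  ¬A: Gödel ¬ of 0.5 = 0 (operand ≠ 0)
  (C → ¬A): 0 ≤ 0, so result = 1
  ((C → ¬A) ∧ A) = min(1, 0.5) = 0.5
  ¬C: Gödel ¬ of 0 = 1 (operand is 0)
  ¬A: Gödel ¬ of 0.5 = 0 (operand ≠ 0)
  ¬A: Gödel ¬ of 0.5 = 0 (operand ≠ 0)
  (¬A ∨ ¬A) = max(0, 0) = 0
  (A → (¬A ∨ ¬A)): 0.5 > 0, so result = 0
  (B → (A → (¬A ∨ ¬A))): 0.5 > 0, so result = 0
  (¬C → (B → (A → (¬A ∨ ¬A)))): 1 > 0, so result = 0
  (((C → ¬A) ∧ A) ∨ (¬C → (B → (A → (¬A ∨ ¬A))))) = max(0.5, 0) = 0.5
Checking all 27 assignments confirms none give a value below 0.50.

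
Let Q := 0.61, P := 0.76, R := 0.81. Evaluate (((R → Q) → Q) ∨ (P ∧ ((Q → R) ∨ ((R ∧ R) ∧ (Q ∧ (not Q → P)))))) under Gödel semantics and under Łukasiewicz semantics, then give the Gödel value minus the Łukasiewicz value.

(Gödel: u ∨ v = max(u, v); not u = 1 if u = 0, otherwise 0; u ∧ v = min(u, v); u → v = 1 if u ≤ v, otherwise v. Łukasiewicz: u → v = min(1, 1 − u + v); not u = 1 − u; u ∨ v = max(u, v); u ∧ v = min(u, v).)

Gödel evaluation:
  (R → Q): 0.81 > 0.61, so result = 0.61
  ((R → Q) → Q): 0.61 ≤ 0.61, so result = 1
  (Q → R): 0.61 ≤ 0.81, so result = 1
  (R ∧ R) = min(0.81, 0.81) = 0.81
  not Q: Gödel ¬ of 0.61 = 0 (operand ≠ 0)
  (not Q → P): 0 ≤ 0.76, so result = 1
  (Q ∧ (not Q → P)) = min(0.61, 1) = 0.61
  ((R ∧ R) ∧ (Q ∧ (not Q → P))) = min(0.81, 0.61) = 0.61
  ((Q → R) ∨ ((R ∧ R) ∧ (Q ∧ (not Q → P)))) = max(1, 0.61) = 1
  (P ∧ ((Q → R) ∨ ((R ∧ R) ∧ (Q ∧ (not Q → P))))) = min(0.76, 1) = 0.76
  (((R → Q) → Q) ∨ (P ∧ ((Q → R) ∨ ((R ∧ R) ∧ (Q ∧ (not Q → P)))))) = max(1, 0.76) = 1
  Gödel value = 1
Łukasiewicz evaluation:
  (R → Q): min(1, 1 − 0.81 + 0.61) = 0.8
  ((R → Q) → Q): min(1, 1 − 0.8 + 0.61) = 0.81
  (Q → R): min(1, 1 − 0.61 + 0.81) = 1
  (R ∧ R) = min(0.81, 0.81) = 0.81
  not Q: Łukasiewicz ¬ gives 1 − 0.61 = 0.39
  (not Q → P): min(1, 1 − 0.39 + 0.76) = 1
  (Q ∧ (not Q → P)) = min(0.61, 1) = 0.61
  ((R ∧ R) ∧ (Q ∧ (not Q → P))) = min(0.81, 0.61) = 0.61
  ((Q → R) ∨ ((R ∧ R) ∧ (Q ∧ (not Q → P)))) = max(1, 0.61) = 1
  (P ∧ ((Q → R) ∨ ((R ∧ R) ∧ (Q ∧ (not Q → P))))) = min(0.76, 1) = 0.76
  (((R → Q) → Q) ∨ (P ∧ ((Q → R) ∨ ((R ∧ R) ∧ (Q ∧ (not Q → P)))))) = max(0.81, 0.76) = 0.81
  Łukasiewicz value = 0.81
Difference: 1 − 0.81 = 0.19

0.19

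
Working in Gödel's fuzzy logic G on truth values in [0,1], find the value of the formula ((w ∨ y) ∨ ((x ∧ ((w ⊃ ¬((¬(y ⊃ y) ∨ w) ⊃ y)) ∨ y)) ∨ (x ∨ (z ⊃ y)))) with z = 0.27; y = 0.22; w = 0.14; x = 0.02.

(w ∨ y) = max(0.14, 0.22) = 0.22
(y ⊃ y): 0.22 ≤ 0.22, so result = 1
¬(y ⊃ y): Gödel ¬ of 1 = 0 (operand ≠ 0)
(¬(y ⊃ y) ∨ w) = max(0, 0.14) = 0.14
((¬(y ⊃ y) ∨ w) ⊃ y): 0.14 ≤ 0.22, so result = 1
¬((¬(y ⊃ y) ∨ w) ⊃ y): Gödel ¬ of 1 = 0 (operand ≠ 0)
(w ⊃ ¬((¬(y ⊃ y) ∨ w) ⊃ y)): 0.14 > 0, so result = 0
((w ⊃ ¬((¬(y ⊃ y) ∨ w) ⊃ y)) ∨ y) = max(0, 0.22) = 0.22
(x ∧ ((w ⊃ ¬((¬(y ⊃ y) ∨ w) ⊃ y)) ∨ y)) = min(0.02, 0.22) = 0.02
(z ⊃ y): 0.27 > 0.22, so result = 0.22
(x ∨ (z ⊃ y)) = max(0.02, 0.22) = 0.22
((x ∧ ((w ⊃ ¬((¬(y ⊃ y) ∨ w) ⊃ y)) ∨ y)) ∨ (x ∨ (z ⊃ y))) = max(0.02, 0.22) = 0.22
((w ∨ y) ∨ ((x ∧ ((w ⊃ ¬((¬(y ⊃ y) ∨ w) ⊃ y)) ∨ y)) ∨ (x ∨ (z ⊃ y)))) = max(0.22, 0.22) = 0.22

0.22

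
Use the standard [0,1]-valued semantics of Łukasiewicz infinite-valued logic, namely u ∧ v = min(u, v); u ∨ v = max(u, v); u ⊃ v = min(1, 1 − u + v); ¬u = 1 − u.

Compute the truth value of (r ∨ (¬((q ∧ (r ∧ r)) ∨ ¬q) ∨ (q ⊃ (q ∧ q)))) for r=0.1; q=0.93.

(r ∧ r) = min(0.1, 0.1) = 0.1
(q ∧ (r ∧ r)) = min(0.93, 0.1) = 0.1
¬q: Łukasiewicz ¬ gives 1 − 0.93 = 0.07
((q ∧ (r ∧ r)) ∨ ¬q) = max(0.1, 0.07) = 0.1
¬((q ∧ (r ∧ r)) ∨ ¬q): Łukasiewicz ¬ gives 1 − 0.1 = 0.9
(q ∧ q) = min(0.93, 0.93) = 0.93
(q ⊃ (q ∧ q)): min(1, 1 − 0.93 + 0.93) = 1
(¬((q ∧ (r ∧ r)) ∨ ¬q) ∨ (q ⊃ (q ∧ q))) = max(0.9, 1) = 1
(r ∨ (¬((q ∧ (r ∧ r)) ∨ ¬q) ∨ (q ⊃ (q ∧ q)))) = max(0.1, 1) = 1

1.00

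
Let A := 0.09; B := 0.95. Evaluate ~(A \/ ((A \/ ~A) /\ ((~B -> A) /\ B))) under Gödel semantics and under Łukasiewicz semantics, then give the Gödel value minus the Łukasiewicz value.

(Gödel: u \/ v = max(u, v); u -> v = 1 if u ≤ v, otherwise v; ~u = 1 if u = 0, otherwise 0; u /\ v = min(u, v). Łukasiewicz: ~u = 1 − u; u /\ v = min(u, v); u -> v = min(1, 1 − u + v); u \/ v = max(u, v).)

Gödel evaluation:
  ~A: Gödel ¬ of 0.09 = 0 (operand ≠ 0)
  (A \/ ~A) = max(0.09, 0) = 0.09
  ~B: Gödel ¬ of 0.95 = 0 (operand ≠ 0)
  (~B -> A): 0 ≤ 0.09, so result = 1
  ((~B -> A) /\ B) = min(1, 0.95) = 0.95
  ((A \/ ~A) /\ ((~B -> A) /\ B)) = min(0.09, 0.95) = 0.09
  (A \/ ((A \/ ~A) /\ ((~B -> A) /\ B))) = max(0.09, 0.09) = 0.09
  ~(A \/ ((A \/ ~A) /\ ((~B -> A) /\ B))): Gödel ¬ of 0.09 = 0 (operand ≠ 0)
  Gödel value = 0
Łukasiewicz evaluation:
  ~A: Łukasiewicz ¬ gives 1 − 0.09 = 0.91
  (A \/ ~A) = max(0.09, 0.91) = 0.91
  ~B: Łukasiewicz ¬ gives 1 − 0.95 = 0.05
  (~B -> A): min(1, 1 − 0.05 + 0.09) = 1
  ((~B -> A) /\ B) = min(1, 0.95) = 0.95
  ((A \/ ~A) /\ ((~B -> A) /\ B)) = min(0.91, 0.95) = 0.91
  (A \/ ((A \/ ~A) /\ ((~B -> A) /\ B))) = max(0.09, 0.91) = 0.91
  ~(A \/ ((A \/ ~A) /\ ((~B -> A) /\ B))): Łukasiewicz ¬ gives 1 − 0.91 = 0.09
  Łukasiewicz value = 0.09
Difference: 0 − 0.09 = -0.09

-0.09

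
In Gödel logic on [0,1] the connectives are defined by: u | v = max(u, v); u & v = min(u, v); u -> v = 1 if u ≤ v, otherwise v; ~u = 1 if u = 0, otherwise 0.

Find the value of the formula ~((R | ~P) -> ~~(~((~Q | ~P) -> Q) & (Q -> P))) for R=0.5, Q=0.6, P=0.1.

1.00

~P: Gödel ¬ of 0.1 = 0 (operand ≠ 0)
(R | ~P) = max(0.5, 0) = 0.5
~Q: Gödel ¬ of 0.6 = 0 (operand ≠ 0)
~P: Gödel ¬ of 0.1 = 0 (operand ≠ 0)
(~Q | ~P) = max(0, 0) = 0
((~Q | ~P) -> Q): 0 ≤ 0.6, so result = 1
~((~Q | ~P) -> Q): Gödel ¬ of 1 = 0 (operand ≠ 0)
(Q -> P): 0.6 > 0.1, so result = 0.1
(~((~Q | ~P) -> Q) & (Q -> P)) = min(0, 0.1) = 0
~(~((~Q | ~P) -> Q) & (Q -> P)): Gödel ¬ of 0 = 1 (operand is 0)
~~(~((~Q | ~P) -> Q) & (Q -> P)): Gödel ¬ of 1 = 0 (operand ≠ 0)
((R | ~P) -> ~~(~((~Q | ~P) -> Q) & (Q -> P))): 0.5 > 0, so result = 0
~((R | ~P) -> ~~(~((~Q | ~P) -> Q) & (Q -> P))): Gödel ¬ of 0 = 1 (operand is 0)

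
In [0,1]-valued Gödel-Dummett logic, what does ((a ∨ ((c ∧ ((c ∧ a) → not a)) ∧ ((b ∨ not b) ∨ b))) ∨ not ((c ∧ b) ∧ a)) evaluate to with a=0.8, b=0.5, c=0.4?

0.80

(c ∧ a) = min(0.4, 0.8) = 0.4
not a: Gödel ¬ of 0.8 = 0 (operand ≠ 0)
((c ∧ a) → not a): 0.4 > 0, so result = 0
(c ∧ ((c ∧ a) → not a)) = min(0.4, 0) = 0
not b: Gödel ¬ of 0.5 = 0 (operand ≠ 0)
(b ∨ not b) = max(0.5, 0) = 0.5
((b ∨ not b) ∨ b) = max(0.5, 0.5) = 0.5
((c ∧ ((c ∧ a) → not a)) ∧ ((b ∨ not b) ∨ b)) = min(0, 0.5) = 0
(a ∨ ((c ∧ ((c ∧ a) → not a)) ∧ ((b ∨ not b) ∨ b))) = max(0.8, 0) = 0.8
(c ∧ b) = min(0.4, 0.5) = 0.4
((c ∧ b) ∧ a) = min(0.4, 0.8) = 0.4
not ((c ∧ b) ∧ a): Gödel ¬ of 0.4 = 0 (operand ≠ 0)
((a ∨ ((c ∧ ((c ∧ a) → not a)) ∧ ((b ∨ not b) ∨ b))) ∨ not ((c ∧ b) ∧ a)) = max(0.8, 0) = 0.8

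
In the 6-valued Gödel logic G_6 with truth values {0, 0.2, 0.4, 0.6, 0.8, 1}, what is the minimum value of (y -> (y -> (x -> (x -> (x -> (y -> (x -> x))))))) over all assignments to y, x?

1.00

Every assignment gives 1. For instance at y = 0, x = 0:
  (x -> x): 0 ≤ 0, so result = 1
  (y -> (x -> x)): 0 ≤ 1, so result = 1
  (x -> (y -> (x -> x))): 0 ≤ 1, so result = 1
  (x -> (x -> (y -> (x -> x)))): 0 ≤ 1, so result = 1
  (x -> (x -> (x -> (y -> (x -> x))))): 0 ≤ 1, so result = 1
  (y -> (x -> (x -> (x -> (y -> (x -> x)))))): 0 ≤ 1, so result = 1
  (y -> (y -> (x -> (x -> (x -> (y -> (x -> x))))))): 0 ≤ 1, so result = 1
All 36 assignments give value 1 — the formula is a G_6-tautology.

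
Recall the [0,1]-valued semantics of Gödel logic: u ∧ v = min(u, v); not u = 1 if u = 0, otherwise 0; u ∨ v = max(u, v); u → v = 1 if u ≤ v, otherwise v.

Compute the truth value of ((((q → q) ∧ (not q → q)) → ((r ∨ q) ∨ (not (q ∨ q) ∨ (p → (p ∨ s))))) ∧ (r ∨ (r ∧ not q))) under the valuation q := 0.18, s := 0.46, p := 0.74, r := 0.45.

(q → q): 0.18 ≤ 0.18, so result = 1
not q: Gödel ¬ of 0.18 = 0 (operand ≠ 0)
(not q → q): 0 ≤ 0.18, so result = 1
((q → q) ∧ (not q → q)) = min(1, 1) = 1
(r ∨ q) = max(0.45, 0.18) = 0.45
(q ∨ q) = max(0.18, 0.18) = 0.18
not (q ∨ q): Gödel ¬ of 0.18 = 0 (operand ≠ 0)
(p ∨ s) = max(0.74, 0.46) = 0.74
(p → (p ∨ s)): 0.74 ≤ 0.74, so result = 1
(not (q ∨ q) ∨ (p → (p ∨ s))) = max(0, 1) = 1
((r ∨ q) ∨ (not (q ∨ q) ∨ (p → (p ∨ s)))) = max(0.45, 1) = 1
(((q → q) ∧ (not q → q)) → ((r ∨ q) ∨ (not (q ∨ q) ∨ (p → (p ∨ s))))): 1 ≤ 1, so result = 1
not q: Gödel ¬ of 0.18 = 0 (operand ≠ 0)
(r ∧ not q) = min(0.45, 0) = 0
(r ∨ (r ∧ not q)) = max(0.45, 0) = 0.45
((((q → q) ∧ (not q → q)) → ((r ∨ q) ∨ (not (q ∨ q) ∨ (p → (p ∨ s))))) ∧ (r ∨ (r ∧ not q))) = min(1, 0.45) = 0.45

0.45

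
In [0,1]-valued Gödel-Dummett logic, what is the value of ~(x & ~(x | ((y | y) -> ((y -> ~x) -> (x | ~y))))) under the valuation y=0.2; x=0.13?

1.00

(y | y) = max(0.2, 0.2) = 0.2
~x: Gödel ¬ of 0.13 = 0 (operand ≠ 0)
(y -> ~x): 0.2 > 0, so result = 0
~y: Gödel ¬ of 0.2 = 0 (operand ≠ 0)
(x | ~y) = max(0.13, 0) = 0.13
((y -> ~x) -> (x | ~y)): 0 ≤ 0.13, so result = 1
((y | y) -> ((y -> ~x) -> (x | ~y))): 0.2 ≤ 1, so result = 1
(x | ((y | y) -> ((y -> ~x) -> (x | ~y)))) = max(0.13, 1) = 1
~(x | ((y | y) -> ((y -> ~x) -> (x | ~y)))): Gödel ¬ of 1 = 0 (operand ≠ 0)
(x & ~(x | ((y | y) -> ((y -> ~x) -> (x | ~y))))) = min(0.13, 0) = 0
~(x & ~(x | ((y | y) -> ((y -> ~x) -> (x | ~y))))): Gödel ¬ of 0 = 1 (operand is 0)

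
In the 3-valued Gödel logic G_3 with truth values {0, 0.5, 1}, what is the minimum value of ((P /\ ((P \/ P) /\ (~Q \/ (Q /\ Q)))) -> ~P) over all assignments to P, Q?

0.00

The minimum is attained at P = 0.5, Q = 0:
  (P \/ P) = max(0.5, 0.5) = 0.5
  ~Q: Gödel ¬ of 0 = 1 (operand is 0)
  (Q /\ Q) = min(0, 0) = 0
  (~Q \/ (Q /\ Q)) = max(1, 0) = 1
  ((P \/ P) /\ (~Q \/ (Q /\ Q))) = min(0.5, 1) = 0.5
  (P /\ ((P \/ P) /\ (~Q \/ (Q /\ Q)))) = min(0.5, 0.5) = 0.5
  ~P: Gödel ¬ of 0.5 = 0 (operand ≠ 0)
  ((P /\ ((P \/ P) /\ (~Q \/ (Q /\ Q)))) -> ~P): 0.5 > 0, so result = 0
Checking all 9 assignments confirms none give a value below 0.00.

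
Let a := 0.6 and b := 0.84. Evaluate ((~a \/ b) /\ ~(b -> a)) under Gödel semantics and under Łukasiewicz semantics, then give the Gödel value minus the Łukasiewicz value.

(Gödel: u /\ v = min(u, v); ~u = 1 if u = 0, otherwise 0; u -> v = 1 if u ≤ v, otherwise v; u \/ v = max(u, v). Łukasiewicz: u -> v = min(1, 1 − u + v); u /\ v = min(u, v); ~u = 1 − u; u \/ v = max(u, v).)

Gödel evaluation:
  ~a: Gödel ¬ of 0.6 = 0 (operand ≠ 0)
  (~a \/ b) = max(0, 0.84) = 0.84
  (b -> a): 0.84 > 0.6, so result = 0.6
  ~(b -> a): Gödel ¬ of 0.6 = 0 (operand ≠ 0)
  ((~a \/ b) /\ ~(b -> a)) = min(0.84, 0) = 0
  Gödel value = 0
Łukasiewicz evaluation:
  ~a: Łukasiewicz ¬ gives 1 − 0.6 = 0.4
  (~a \/ b) = max(0.4, 0.84) = 0.84
  (b -> a): min(1, 1 − 0.84 + 0.6) = 0.76
  ~(b -> a): Łukasiewicz ¬ gives 1 − 0.76 = 0.24
  ((~a \/ b) /\ ~(b -> a)) = min(0.84, 0.24) = 0.24
  Łukasiewicz value = 0.24
Difference: 0 − 0.24 = -0.24

-0.24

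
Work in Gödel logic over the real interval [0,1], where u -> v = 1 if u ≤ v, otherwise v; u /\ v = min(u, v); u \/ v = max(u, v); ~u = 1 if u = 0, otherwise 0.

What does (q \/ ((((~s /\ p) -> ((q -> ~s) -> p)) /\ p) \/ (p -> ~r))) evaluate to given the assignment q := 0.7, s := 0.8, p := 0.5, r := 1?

0.70

~s: Gödel ¬ of 0.8 = 0 (operand ≠ 0)
(~s /\ p) = min(0, 0.5) = 0
~s: Gödel ¬ of 0.8 = 0 (operand ≠ 0)
(q -> ~s): 0.7 > 0, so result = 0
((q -> ~s) -> p): 0 ≤ 0.5, so result = 1
((~s /\ p) -> ((q -> ~s) -> p)): 0 ≤ 1, so result = 1
(((~s /\ p) -> ((q -> ~s) -> p)) /\ p) = min(1, 0.5) = 0.5
~r: Gödel ¬ of 1 = 0 (operand ≠ 0)
(p -> ~r): 0.5 > 0, so result = 0
((((~s /\ p) -> ((q -> ~s) -> p)) /\ p) \/ (p -> ~r)) = max(0.5, 0) = 0.5
(q \/ ((((~s /\ p) -> ((q -> ~s) -> p)) /\ p) \/ (p -> ~r))) = max(0.7, 0.5) = 0.7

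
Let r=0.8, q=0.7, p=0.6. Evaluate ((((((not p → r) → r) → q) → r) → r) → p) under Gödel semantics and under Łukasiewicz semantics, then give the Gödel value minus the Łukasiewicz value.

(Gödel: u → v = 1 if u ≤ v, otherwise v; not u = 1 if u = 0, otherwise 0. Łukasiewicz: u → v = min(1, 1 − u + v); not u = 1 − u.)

-0.10

Gödel evaluation:
  not p: Gödel ¬ of 0.6 = 0 (operand ≠ 0)
  (not p → r): 0 ≤ 0.8, so result = 1
  ((not p → r) → r): 1 > 0.8, so result = 0.8
  (((not p → r) → r) → q): 0.8 > 0.7, so result = 0.7
  ((((not p → r) → r) → q) → r): 0.7 ≤ 0.8, so result = 1
  (((((not p → r) → r) → q) → r) → r): 1 > 0.8, so result = 0.8
  ((((((not p → r) → r) → q) → r) → r) → p): 0.8 > 0.6, so result = 0.6
  Gödel value = 0.6
Łukasiewicz evaluation:
  not p: Łukasiewicz ¬ gives 1 − 0.6 = 0.4
  (not p → r): min(1, 1 − 0.4 + 0.8) = 1
  ((not p → r) → r): min(1, 1 − 1 + 0.8) = 0.8
  (((not p → r) → r) → q): min(1, 1 − 0.8 + 0.7) = 0.9
  ((((not p → r) → r) → q) → r): min(1, 1 − 0.9 + 0.8) = 0.9
  (((((not p → r) → r) → q) → r) → r): min(1, 1 − 0.9 + 0.8) = 0.9
  ((((((not p → r) → r) → q) → r) → r) → p): min(1, 1 − 0.9 + 0.6) = 0.7
  Łukasiewicz value = 0.7
Difference: 0.6 − 0.7 = -0.10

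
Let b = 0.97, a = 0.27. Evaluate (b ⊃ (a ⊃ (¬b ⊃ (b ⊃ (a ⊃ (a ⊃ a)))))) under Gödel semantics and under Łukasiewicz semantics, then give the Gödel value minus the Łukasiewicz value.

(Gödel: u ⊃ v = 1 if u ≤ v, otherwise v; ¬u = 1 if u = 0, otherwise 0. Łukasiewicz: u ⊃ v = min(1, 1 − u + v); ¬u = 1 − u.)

Gödel evaluation:
  ¬b: Gödel ¬ of 0.97 = 0 (operand ≠ 0)
  (a ⊃ a): 0.27 ≤ 0.27, so result = 1
  (a ⊃ (a ⊃ a)): 0.27 ≤ 1, so result = 1
  (b ⊃ (a ⊃ (a ⊃ a))): 0.97 ≤ 1, so result = 1
  (¬b ⊃ (b ⊃ (a ⊃ (a ⊃ a)))): 0 ≤ 1, so result = 1
  (a ⊃ (¬b ⊃ (b ⊃ (a ⊃ (a ⊃ a))))): 0.27 ≤ 1, so result = 1
  (b ⊃ (a ⊃ (¬b ⊃ (b ⊃ (a ⊃ (a ⊃ a)))))): 0.97 ≤ 1, so result = 1
  Gödel value = 1
Łukasiewicz evaluation:
  ¬b: Łukasiewicz ¬ gives 1 − 0.97 = 0.03
  (a ⊃ a): min(1, 1 − 0.27 + 0.27) = 1
  (a ⊃ (a ⊃ a)): min(1, 1 − 0.27 + 1) = 1
  (b ⊃ (a ⊃ (a ⊃ a))): min(1, 1 − 0.97 + 1) = 1
  (¬b ⊃ (b ⊃ (a ⊃ (a ⊃ a)))): min(1, 1 − 0.03 + 1) = 1
  (a ⊃ (¬b ⊃ (b ⊃ (a ⊃ (a ⊃ a))))): min(1, 1 − 0.27 + 1) = 1
  (b ⊃ (a ⊃ (¬b ⊃ (b ⊃ (a ⊃ (a ⊃ a)))))): min(1, 1 − 0.97 + 1) = 1
  Łukasiewicz value = 1
Difference: 1 − 1 = 0.00

0.00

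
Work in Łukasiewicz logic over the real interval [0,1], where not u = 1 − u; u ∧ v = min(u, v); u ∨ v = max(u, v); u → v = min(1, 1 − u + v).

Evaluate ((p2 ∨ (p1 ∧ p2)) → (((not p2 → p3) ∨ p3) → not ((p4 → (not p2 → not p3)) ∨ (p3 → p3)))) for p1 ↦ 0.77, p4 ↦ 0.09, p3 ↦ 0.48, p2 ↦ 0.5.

(p1 ∧ p2) = min(0.77, 0.5) = 0.5
(p2 ∨ (p1 ∧ p2)) = max(0.5, 0.5) = 0.5
not p2: Łukasiewicz ¬ gives 1 − 0.5 = 0.5
(not p2 → p3): min(1, 1 − 0.5 + 0.48) = 0.98
((not p2 → p3) ∨ p3) = max(0.98, 0.48) = 0.98
not p2: Łukasiewicz ¬ gives 1 − 0.5 = 0.5
not p3: Łukasiewicz ¬ gives 1 − 0.48 = 0.52
(not p2 → not p3): min(1, 1 − 0.5 + 0.52) = 1
(p4 → (not p2 → not p3)): min(1, 1 − 0.09 + 1) = 1
(p3 → p3): min(1, 1 − 0.48 + 0.48) = 1
((p4 → (not p2 → not p3)) ∨ (p3 → p3)) = max(1, 1) = 1
not ((p4 → (not p2 → not p3)) ∨ (p3 → p3)): Łukasiewicz ¬ gives 1 − 1 = 0
(((not p2 → p3) ∨ p3) → not ((p4 → (not p2 → not p3)) ∨ (p3 → p3))): min(1, 1 − 0.98 + 0) = 0.02
((p2 ∨ (p1 ∧ p2)) → (((not p2 → p3) ∨ p3) → not ((p4 → (not p2 → not p3)) ∨ (p3 → p3)))): min(1, 1 − 0.5 + 0.02) = 0.52

0.52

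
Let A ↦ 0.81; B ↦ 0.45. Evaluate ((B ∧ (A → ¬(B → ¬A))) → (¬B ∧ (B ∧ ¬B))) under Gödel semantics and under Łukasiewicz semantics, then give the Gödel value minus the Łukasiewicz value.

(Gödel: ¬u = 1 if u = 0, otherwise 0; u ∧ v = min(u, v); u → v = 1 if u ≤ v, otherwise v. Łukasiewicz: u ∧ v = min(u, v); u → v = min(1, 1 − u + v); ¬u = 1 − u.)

-1.00

Gödel evaluation:
  ¬A: Gödel ¬ of 0.81 = 0 (operand ≠ 0)
  (B → ¬A): 0.45 > 0, so result = 0
  ¬(B → ¬A): Gödel ¬ of 0 = 1 (operand is 0)
  (A → ¬(B → ¬A)): 0.81 ≤ 1, so result = 1
  (B ∧ (A → ¬(B → ¬A))) = min(0.45, 1) = 0.45
  ¬B: Gödel ¬ of 0.45 = 0 (operand ≠ 0)
  ¬B: Gödel ¬ of 0.45 = 0 (operand ≠ 0)
  (B ∧ ¬B) = min(0.45, 0) = 0
  (¬B ∧ (B ∧ ¬B)) = min(0, 0) = 0
  ((B ∧ (A → ¬(B → ¬A))) → (¬B ∧ (B ∧ ¬B))): 0.45 > 0, so result = 0
  Gödel value = 0
Łukasiewicz evaluation:
  ¬A: Łukasiewicz ¬ gives 1 − 0.81 = 0.19
  (B → ¬A): min(1, 1 − 0.45 + 0.19) = 0.74
  ¬(B → ¬A): Łukasiewicz ¬ gives 1 − 0.74 = 0.26
  (A → ¬(B → ¬A)): min(1, 1 − 0.81 + 0.26) = 0.45
  (B ∧ (A → ¬(B → ¬A))) = min(0.45, 0.45) = 0.45
  ¬B: Łukasiewicz ¬ gives 1 − 0.45 = 0.55
  ¬B: Łukasiewicz ¬ gives 1 − 0.45 = 0.55
  (B ∧ ¬B) = min(0.45, 0.55) = 0.45
  (¬B ∧ (B ∧ ¬B)) = min(0.55, 0.45) = 0.45
  ((B ∧ (A → ¬(B → ¬A))) → (¬B ∧ (B ∧ ¬B))): min(1, 1 − 0.45 + 0.45) = 1
  Łukasiewicz value = 1
Difference: 0 − 1 = -1.00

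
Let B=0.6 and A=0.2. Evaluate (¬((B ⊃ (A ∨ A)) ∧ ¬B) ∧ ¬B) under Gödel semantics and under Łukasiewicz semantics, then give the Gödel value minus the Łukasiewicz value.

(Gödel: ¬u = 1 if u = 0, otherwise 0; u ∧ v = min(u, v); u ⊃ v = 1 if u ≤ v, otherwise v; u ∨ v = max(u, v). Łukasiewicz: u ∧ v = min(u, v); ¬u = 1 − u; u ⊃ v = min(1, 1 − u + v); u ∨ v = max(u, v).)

-0.40

Gödel evaluation:
  (A ∨ A) = max(0.2, 0.2) = 0.2
  (B ⊃ (A ∨ A)): 0.6 > 0.2, so result = 0.2
  ¬B: Gödel ¬ of 0.6 = 0 (operand ≠ 0)
  ((B ⊃ (A ∨ A)) ∧ ¬B) = min(0.2, 0) = 0
  ¬((B ⊃ (A ∨ A)) ∧ ¬B): Gödel ¬ of 0 = 1 (operand is 0)
  ¬B: Gödel ¬ of 0.6 = 0 (operand ≠ 0)
  (¬((B ⊃ (A ∨ A)) ∧ ¬B) ∧ ¬B) = min(1, 0) = 0
  Gödel value = 0
Łukasiewicz evaluation:
  (A ∨ A) = max(0.2, 0.2) = 0.2
  (B ⊃ (A ∨ A)): min(1, 1 − 0.6 + 0.2) = 0.6
  ¬B: Łukasiewicz ¬ gives 1 − 0.6 = 0.4
  ((B ⊃ (A ∨ A)) ∧ ¬B) = min(0.6, 0.4) = 0.4
  ¬((B ⊃ (A ∨ A)) ∧ ¬B): Łukasiewicz ¬ gives 1 − 0.4 = 0.6
  ¬B: Łukasiewicz ¬ gives 1 − 0.6 = 0.4
  (¬((B ⊃ (A ∨ A)) ∧ ¬B) ∧ ¬B) = min(0.6, 0.4) = 0.4
  Łukasiewicz value = 0.4
Difference: 0 − 0.4 = -0.40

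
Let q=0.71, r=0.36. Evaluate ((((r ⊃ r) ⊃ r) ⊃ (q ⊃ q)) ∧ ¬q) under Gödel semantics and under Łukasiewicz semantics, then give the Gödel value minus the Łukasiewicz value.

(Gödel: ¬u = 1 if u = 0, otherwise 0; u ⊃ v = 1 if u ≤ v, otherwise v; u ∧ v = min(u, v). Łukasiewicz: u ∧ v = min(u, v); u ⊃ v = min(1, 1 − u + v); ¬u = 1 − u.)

-0.29

Gödel evaluation:
  (r ⊃ r): 0.36 ≤ 0.36, so result = 1
  ((r ⊃ r) ⊃ r): 1 > 0.36, so result = 0.36
  (q ⊃ q): 0.71 ≤ 0.71, so result = 1
  (((r ⊃ r) ⊃ r) ⊃ (q ⊃ q)): 0.36 ≤ 1, so result = 1
  ¬q: Gödel ¬ of 0.71 = 0 (operand ≠ 0)
  ((((r ⊃ r) ⊃ r) ⊃ (q ⊃ q)) ∧ ¬q) = min(1, 0) = 0
  Gödel value = 0
Łukasiewicz evaluation:
  (r ⊃ r): min(1, 1 − 0.36 + 0.36) = 1
  ((r ⊃ r) ⊃ r): min(1, 1 − 1 + 0.36) = 0.36
  (q ⊃ q): min(1, 1 − 0.71 + 0.71) = 1
  (((r ⊃ r) ⊃ r) ⊃ (q ⊃ q)): min(1, 1 − 0.36 + 1) = 1
  ¬q: Łukasiewicz ¬ gives 1 − 0.71 = 0.29
  ((((r ⊃ r) ⊃ r) ⊃ (q ⊃ q)) ∧ ¬q) = min(1, 0.29) = 0.29
  Łukasiewicz value = 0.29
Difference: 0 − 0.29 = -0.29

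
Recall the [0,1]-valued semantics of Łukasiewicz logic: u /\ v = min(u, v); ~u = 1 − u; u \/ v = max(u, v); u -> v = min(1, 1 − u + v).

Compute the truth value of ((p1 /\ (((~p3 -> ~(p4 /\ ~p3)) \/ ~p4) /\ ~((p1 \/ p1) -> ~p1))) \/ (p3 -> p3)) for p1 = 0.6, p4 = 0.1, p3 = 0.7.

~p3: Łukasiewicz ¬ gives 1 − 0.7 = 0.3
~p3: Łukasiewicz ¬ gives 1 − 0.7 = 0.3
(p4 /\ ~p3) = min(0.1, 0.3) = 0.1
~(p4 /\ ~p3): Łukasiewicz ¬ gives 1 − 0.1 = 0.9
(~p3 -> ~(p4 /\ ~p3)): min(1, 1 − 0.3 + 0.9) = 1
~p4: Łukasiewicz ¬ gives 1 − 0.1 = 0.9
((~p3 -> ~(p4 /\ ~p3)) \/ ~p4) = max(1, 0.9) = 1
(p1 \/ p1) = max(0.6, 0.6) = 0.6
~p1: Łukasiewicz ¬ gives 1 − 0.6 = 0.4
((p1 \/ p1) -> ~p1): min(1, 1 − 0.6 + 0.4) = 0.8
~((p1 \/ p1) -> ~p1): Łukasiewicz ¬ gives 1 − 0.8 = 0.2
(((~p3 -> ~(p4 /\ ~p3)) \/ ~p4) /\ ~((p1 \/ p1) -> ~p1)) = min(1, 0.2) = 0.2
(p1 /\ (((~p3 -> ~(p4 /\ ~p3)) \/ ~p4) /\ ~((p1 \/ p1) -> ~p1))) = min(0.6, 0.2) = 0.2
(p3 -> p3): min(1, 1 − 0.7 + 0.7) = 1
((p1 /\ (((~p3 -> ~(p4 /\ ~p3)) \/ ~p4) /\ ~((p1 \/ p1) -> ~p1))) \/ (p3 -> p3)) = max(0.2, 1) = 1

1.00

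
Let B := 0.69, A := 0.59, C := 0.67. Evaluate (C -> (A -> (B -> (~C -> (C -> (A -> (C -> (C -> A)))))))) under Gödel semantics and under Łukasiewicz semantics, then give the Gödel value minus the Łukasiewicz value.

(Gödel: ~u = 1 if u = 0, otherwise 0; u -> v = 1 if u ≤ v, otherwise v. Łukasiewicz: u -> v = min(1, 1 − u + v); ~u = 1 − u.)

0.00

Gödel evaluation:
  ~C: Gödel ¬ of 0.67 = 0 (operand ≠ 0)
  (C -> A): 0.67 > 0.59, so result = 0.59
  (C -> (C -> A)): 0.67 > 0.59, so result = 0.59
  (A -> (C -> (C -> A))): 0.59 ≤ 0.59, so result = 1
  (C -> (A -> (C -> (C -> A)))): 0.67 ≤ 1, so result = 1
  (~C -> (C -> (A -> (C -> (C -> A))))): 0 ≤ 1, so result = 1
  (B -> (~C -> (C -> (A -> (C -> (C -> A)))))): 0.69 ≤ 1, so result = 1
  (A -> (B -> (~C -> (C -> (A -> (C -> (C -> A))))))): 0.59 ≤ 1, so result = 1
  (C -> (A -> (B -> (~C -> (C -> (A -> (C -> (C -> A)))))))): 0.67 ≤ 1, so result = 1
  Gödel value = 1
Łukasiewicz evaluation:
  ~C: Łukasiewicz ¬ gives 1 − 0.67 = 0.33
  (C -> A): min(1, 1 − 0.67 + 0.59) = 0.92
  (C -> (C -> A)): min(1, 1 − 0.67 + 0.92) = 1
  (A -> (C -> (C -> A))): min(1, 1 − 0.59 + 1) = 1
  (C -> (A -> (C -> (C -> A)))): min(1, 1 − 0.67 + 1) = 1
  (~C -> (C -> (A -> (C -> (C -> A))))): min(1, 1 − 0.33 + 1) = 1
  (B -> (~C -> (C -> (A -> (C -> (C -> A)))))): min(1, 1 − 0.69 + 1) = 1
  (A -> (B -> (~C -> (C -> (A -> (C -> (C -> A))))))): min(1, 1 − 0.59 + 1) = 1
  (C -> (A -> (B -> (~C -> (C -> (A -> (C -> (C -> A)))))))): min(1, 1 − 0.67 + 1) = 1
  Łukasiewicz value = 1
Difference: 1 − 1 = 0.00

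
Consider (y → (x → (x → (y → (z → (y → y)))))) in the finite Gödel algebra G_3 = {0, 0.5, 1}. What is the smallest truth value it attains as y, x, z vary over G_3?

1.00

Every assignment gives 1. For instance at y = 0, x = 0, z = 0:
  (y → y): 0 ≤ 0, so result = 1
  (z → (y → y)): 0 ≤ 1, so result = 1
  (y → (z → (y → y))): 0 ≤ 1, so result = 1
  (x → (y → (z → (y → y)))): 0 ≤ 1, so result = 1
  (x → (x → (y → (z → (y → y))))): 0 ≤ 1, so result = 1
  (y → (x → (x → (y → (z → (y → y)))))): 0 ≤ 1, so result = 1
All 27 assignments give value 1 — the formula is a G_3-tautology.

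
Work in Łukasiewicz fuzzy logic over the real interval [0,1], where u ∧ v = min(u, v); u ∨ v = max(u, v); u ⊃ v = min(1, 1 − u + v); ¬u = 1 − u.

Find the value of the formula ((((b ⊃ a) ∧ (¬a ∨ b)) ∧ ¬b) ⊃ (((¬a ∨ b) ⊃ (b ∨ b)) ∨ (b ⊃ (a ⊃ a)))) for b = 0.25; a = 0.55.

(b ⊃ a): min(1, 1 − 0.25 + 0.55) = 1
¬a: Łukasiewicz ¬ gives 1 − 0.55 = 0.45
(¬a ∨ b) = max(0.45, 0.25) = 0.45
((b ⊃ a) ∧ (¬a ∨ b)) = min(1, 0.45) = 0.45
¬b: Łukasiewicz ¬ gives 1 − 0.25 = 0.75
(((b ⊃ a) ∧ (¬a ∨ b)) ∧ ¬b) = min(0.45, 0.75) = 0.45
¬a: Łukasiewicz ¬ gives 1 − 0.55 = 0.45
(¬a ∨ b) = max(0.45, 0.25) = 0.45
(b ∨ b) = max(0.25, 0.25) = 0.25
((¬a ∨ b) ⊃ (b ∨ b)): min(1, 1 − 0.45 + 0.25) = 0.8
(a ⊃ a): min(1, 1 − 0.55 + 0.55) = 1
(b ⊃ (a ⊃ a)): min(1, 1 − 0.25 + 1) = 1
(((¬a ∨ b) ⊃ (b ∨ b)) ∨ (b ⊃ (a ⊃ a))) = max(0.8, 1) = 1
((((b ⊃ a) ∧ (¬a ∨ b)) ∧ ¬b) ⊃ (((¬a ∨ b) ⊃ (b ∨ b)) ∨ (b ⊃ (a ⊃ a)))): min(1, 1 − 0.45 + 1) = 1

1.00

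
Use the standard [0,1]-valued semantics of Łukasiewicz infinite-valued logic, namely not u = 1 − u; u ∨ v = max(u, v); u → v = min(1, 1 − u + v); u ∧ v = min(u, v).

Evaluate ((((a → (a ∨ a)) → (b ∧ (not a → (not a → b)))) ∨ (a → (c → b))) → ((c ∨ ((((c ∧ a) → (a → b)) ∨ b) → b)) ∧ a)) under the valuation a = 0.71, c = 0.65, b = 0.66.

(a ∨ a) = max(0.71, 0.71) = 0.71
(a → (a ∨ a)): min(1, 1 − 0.71 + 0.71) = 1
not a: Łukasiewicz ¬ gives 1 − 0.71 = 0.29
not a: Łukasiewicz ¬ gives 1 − 0.71 = 0.29
(not a → b): min(1, 1 − 0.29 + 0.66) = 1
(not a → (not a → b)): min(1, 1 − 0.29 + 1) = 1
(b ∧ (not a → (not a → b))) = min(0.66, 1) = 0.66
((a → (a ∨ a)) → (b ∧ (not a → (not a → b)))): min(1, 1 − 1 + 0.66) = 0.66
(c → b): min(1, 1 − 0.65 + 0.66) = 1
(a → (c → b)): min(1, 1 − 0.71 + 1) = 1
(((a → (a ∨ a)) → (b ∧ (not a → (not a → b)))) ∨ (a → (c → b))) = max(0.66, 1) = 1
(c ∧ a) = min(0.65, 0.71) = 0.65
(a → b): min(1, 1 − 0.71 + 0.66) = 0.95
((c ∧ a) → (a → b)): min(1, 1 − 0.65 + 0.95) = 1
(((c ∧ a) → (a → b)) ∨ b) = max(1, 0.66) = 1
((((c ∧ a) → (a → b)) ∨ b) → b): min(1, 1 − 1 + 0.66) = 0.66
(c ∨ ((((c ∧ a) → (a → b)) ∨ b) → b)) = max(0.65, 0.66) = 0.66
((c ∨ ((((c ∧ a) → (a → b)) ∨ b) → b)) ∧ a) = min(0.66, 0.71) = 0.66
((((a → (a ∨ a)) → (b ∧ (not a → (not a → b)))) ∨ (a → (c → b))) → ((c ∨ ((((c ∧ a) → (a → b)) ∨ b) → b)) ∧ a)): min(1, 1 − 1 + 0.66) = 0.66

0.66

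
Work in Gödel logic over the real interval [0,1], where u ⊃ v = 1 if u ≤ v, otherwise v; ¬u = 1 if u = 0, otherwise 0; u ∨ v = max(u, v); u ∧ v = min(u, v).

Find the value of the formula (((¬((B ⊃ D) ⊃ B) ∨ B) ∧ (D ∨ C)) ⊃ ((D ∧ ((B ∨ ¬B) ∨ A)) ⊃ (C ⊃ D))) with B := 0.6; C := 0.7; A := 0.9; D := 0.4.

(B ⊃ D): 0.6 > 0.4, so result = 0.4
((B ⊃ D) ⊃ B): 0.4 ≤ 0.6, so result = 1
¬((B ⊃ D) ⊃ B): Gödel ¬ of 1 = 0 (operand ≠ 0)
(¬((B ⊃ D) ⊃ B) ∨ B) = max(0, 0.6) = 0.6
(D ∨ C) = max(0.4, 0.7) = 0.7
((¬((B ⊃ D) ⊃ B) ∨ B) ∧ (D ∨ C)) = min(0.6, 0.7) = 0.6
¬B: Gödel ¬ of 0.6 = 0 (operand ≠ 0)
(B ∨ ¬B) = max(0.6, 0) = 0.6
((B ∨ ¬B) ∨ A) = max(0.6, 0.9) = 0.9
(D ∧ ((B ∨ ¬B) ∨ A)) = min(0.4, 0.9) = 0.4
(C ⊃ D): 0.7 > 0.4, so result = 0.4
((D ∧ ((B ∨ ¬B) ∨ A)) ⊃ (C ⊃ D)): 0.4 ≤ 0.4, so result = 1
(((¬((B ⊃ D) ⊃ B) ∨ B) ∧ (D ∨ C)) ⊃ ((D ∧ ((B ∨ ¬B) ∨ A)) ⊃ (C ⊃ D))): 0.6 ≤ 1, so result = 1

1.00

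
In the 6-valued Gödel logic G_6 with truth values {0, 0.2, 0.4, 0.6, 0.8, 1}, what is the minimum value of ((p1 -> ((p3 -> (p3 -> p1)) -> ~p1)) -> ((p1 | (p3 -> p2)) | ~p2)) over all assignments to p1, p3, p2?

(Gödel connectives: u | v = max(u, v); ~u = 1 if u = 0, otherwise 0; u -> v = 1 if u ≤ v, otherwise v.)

0.20

The minimum is attained at p1 = 0, p3 = 0.4, p2 = 0.2:
  (p3 -> p1): 0.4 > 0, so result = 0
  (p3 -> (p3 -> p1)): 0.4 > 0, so result = 0
  ~p1: Gödel ¬ of 0 = 1 (operand is 0)
  ((p3 -> (p3 -> p1)) -> ~p1): 0 ≤ 1, so result = 1
  (p1 -> ((p3 -> (p3 -> p1)) -> ~p1)): 0 ≤ 1, so result = 1
  (p3 -> p2): 0.4 > 0.2, so result = 0.2
  (p1 | (p3 -> p2)) = max(0, 0.2) = 0.2
  ~p2: Gödel ¬ of 0.2 = 0 (operand ≠ 0)
  ((p1 | (p3 -> p2)) | ~p2) = max(0.2, 0) = 0.2
  ((p1 -> ((p3 -> (p3 -> p1)) -> ~p1)) -> ((p1 | (p3 -> p2)) | ~p2)): 1 > 0.2, so result = 0.2
Checking all 216 assignments confirms none give a value below 0.20.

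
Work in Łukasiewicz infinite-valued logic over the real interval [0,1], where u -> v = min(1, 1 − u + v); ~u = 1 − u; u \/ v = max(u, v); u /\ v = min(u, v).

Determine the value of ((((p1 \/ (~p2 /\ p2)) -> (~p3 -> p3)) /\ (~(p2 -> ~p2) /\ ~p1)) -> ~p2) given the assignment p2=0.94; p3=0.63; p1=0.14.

0.20

~p2: Łukasiewicz ¬ gives 1 − 0.94 = 0.06
(~p2 /\ p2) = min(0.06, 0.94) = 0.06
(p1 \/ (~p2 /\ p2)) = max(0.14, 0.06) = 0.14
~p3: Łukasiewicz ¬ gives 1 − 0.63 = 0.37
(~p3 -> p3): min(1, 1 − 0.37 + 0.63) = 1
((p1 \/ (~p2 /\ p2)) -> (~p3 -> p3)): min(1, 1 − 0.14 + 1) = 1
~p2: Łukasiewicz ¬ gives 1 − 0.94 = 0.06
(p2 -> ~p2): min(1, 1 − 0.94 + 0.06) = 0.12
~(p2 -> ~p2): Łukasiewicz ¬ gives 1 − 0.12 = 0.88
~p1: Łukasiewicz ¬ gives 1 − 0.14 = 0.86
(~(p2 -> ~p2) /\ ~p1) = min(0.88, 0.86) = 0.86
(((p1 \/ (~p2 /\ p2)) -> (~p3 -> p3)) /\ (~(p2 -> ~p2) /\ ~p1)) = min(1, 0.86) = 0.86
~p2: Łukasiewicz ¬ gives 1 − 0.94 = 0.06
((((p1 \/ (~p2 /\ p2)) -> (~p3 -> p3)) /\ (~(p2 -> ~p2) /\ ~p1)) -> ~p2): min(1, 1 − 0.86 + 0.06) = 0.2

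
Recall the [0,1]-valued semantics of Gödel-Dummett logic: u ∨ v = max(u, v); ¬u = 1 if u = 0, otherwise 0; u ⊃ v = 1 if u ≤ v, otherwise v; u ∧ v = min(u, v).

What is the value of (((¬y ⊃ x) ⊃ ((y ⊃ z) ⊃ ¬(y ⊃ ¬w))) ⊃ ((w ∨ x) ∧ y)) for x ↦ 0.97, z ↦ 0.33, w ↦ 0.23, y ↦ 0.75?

0.75

¬y: Gödel ¬ of 0.75 = 0 (operand ≠ 0)
(¬y ⊃ x): 0 ≤ 0.97, so result = 1
(y ⊃ z): 0.75 > 0.33, so result = 0.33
¬w: Gödel ¬ of 0.23 = 0 (operand ≠ 0)
(y ⊃ ¬w): 0.75 > 0, so result = 0
¬(y ⊃ ¬w): Gödel ¬ of 0 = 1 (operand is 0)
((y ⊃ z) ⊃ ¬(y ⊃ ¬w)): 0.33 ≤ 1, so result = 1
((¬y ⊃ x) ⊃ ((y ⊃ z) ⊃ ¬(y ⊃ ¬w))): 1 ≤ 1, so result = 1
(w ∨ x) = max(0.23, 0.97) = 0.97
((w ∨ x) ∧ y) = min(0.97, 0.75) = 0.75
(((¬y ⊃ x) ⊃ ((y ⊃ z) ⊃ ¬(y ⊃ ¬w))) ⊃ ((w ∨ x) ∧ y)): 1 > 0.75, so result = 0.75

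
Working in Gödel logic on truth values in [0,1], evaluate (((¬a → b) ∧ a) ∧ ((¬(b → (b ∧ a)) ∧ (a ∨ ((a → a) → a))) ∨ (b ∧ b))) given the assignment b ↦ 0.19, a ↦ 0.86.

0.19

¬a: Gödel ¬ of 0.86 = 0 (operand ≠ 0)
(¬a → b): 0 ≤ 0.19, so result = 1
((¬a → b) ∧ a) = min(1, 0.86) = 0.86
(b ∧ a) = min(0.19, 0.86) = 0.19
(b → (b ∧ a)): 0.19 ≤ 0.19, so result = 1
¬(b → (b ∧ a)): Gödel ¬ of 1 = 0 (operand ≠ 0)
(a → a): 0.86 ≤ 0.86, so result = 1
((a → a) → a): 1 > 0.86, so result = 0.86
(a ∨ ((a → a) → a)) = max(0.86, 0.86) = 0.86
(¬(b → (b ∧ a)) ∧ (a ∨ ((a → a) → a))) = min(0, 0.86) = 0
(b ∧ b) = min(0.19, 0.19) = 0.19
((¬(b → (b ∧ a)) ∧ (a ∨ ((a → a) → a))) ∨ (b ∧ b)) = max(0, 0.19) = 0.19
(((¬a → b) ∧ a) ∧ ((¬(b → (b ∧ a)) ∧ (a ∨ ((a → a) → a))) ∨ (b ∧ b))) = min(0.86, 0.19) = 0.19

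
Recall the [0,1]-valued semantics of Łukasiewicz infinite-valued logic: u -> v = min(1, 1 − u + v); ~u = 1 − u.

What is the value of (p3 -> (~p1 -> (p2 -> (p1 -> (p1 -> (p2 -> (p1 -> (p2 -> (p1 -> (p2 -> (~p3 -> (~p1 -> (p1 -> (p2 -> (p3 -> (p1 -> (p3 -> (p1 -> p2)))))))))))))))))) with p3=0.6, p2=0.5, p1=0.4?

1.00

~p1: Łukasiewicz ¬ gives 1 − 0.4 = 0.6
~p3: Łukasiewicz ¬ gives 1 − 0.6 = 0.4
~p1: Łukasiewicz ¬ gives 1 − 0.4 = 0.6
(p1 -> p2): min(1, 1 − 0.4 + 0.5) = 1
(p3 -> (p1 -> p2)): min(1, 1 − 0.6 + 1) = 1
(p1 -> (p3 -> (p1 -> p2))): min(1, 1 − 0.4 + 1) = 1
(p3 -> (p1 -> (p3 -> (p1 -> p2)))): min(1, 1 − 0.6 + 1) = 1
(p2 -> (p3 -> (p1 -> (p3 -> (p1 -> p2))))): min(1, 1 − 0.5 + 1) = 1
(p1 -> (p2 -> (p3 -> (p1 -> (p3 -> (p1 -> p2)))))): min(1, 1 − 0.4 + 1) = 1
(~p1 -> (p1 -> (p2 -> (p3 -> (p1 -> (p3 -> (p1 -> p2))))))): min(1, 1 − 0.6 + 1) = 1
(~p3 -> (~p1 -> (p1 -> (p2 -> (p3 -> (p1 -> (p3 -> (p1 -> p2)))))))): min(1, 1 − 0.4 + 1) = 1
(p2 -> (~p3 -> (~p1 -> (p1 -> (p2 -> (p3 -> (p1 -> (p3 -> (p1 -> p2))))))))): min(1, 1 − 0.5 + 1) = 1
(p1 -> (p2 -> (~p3 -> (~p1 -> (p1 -> (p2 -> (p3 -> (p1 -> (p3 -> (p1 -> p2)))))))))): min(1, 1 − 0.4 + 1) = 1
(p2 -> (p1 -> (p2 -> (~p3 -> (~p1 -> (p1 -> (p2 -> (p3 -> (p1 -> (p3 -> (p1 -> p2))))))))))): min(1, 1 − 0.5 + 1) = 1
(p1 -> (p2 -> (p1 -> (p2 -> (~p3 -> (~p1 -> (p1 -> (p2 -> (p3 -> (p1 -> (p3 -> (p1 -> p2)))))))))))): min(1, 1 − 0.4 + 1) = 1
(p2 -> (p1 -> (p2 -> (p1 -> (p2 -> (~p3 -> (~p1 -> (p1 -> (p2 -> (p3 -> (p1 -> (p3 -> (p1 -> p2))))))))))))): min(1, 1 − 0.5 + 1) = 1
(p1 -> (p2 -> (p1 -> (p2 -> (p1 -> (p2 -> (~p3 -> (~p1 -> (p1 -> (p2 -> (p3 -> (p1 -> (p3 -> (p1 -> p2)))))))))))))): min(1, 1 − 0.4 + 1) = 1
(p1 -> (p1 -> (p2 -> (p1 -> (p2 -> (p1 -> (p2 -> (~p3 -> (~p1 -> (p1 -> (p2 -> (p3 -> (p1 -> (p3 -> (p1 -> p2))))))))))))))): min(1, 1 − 0.4 + 1) = 1
(p2 -> (p1 -> (p1 -> (p2 -> (p1 -> (p2 -> (p1 -> (p2 -> (~p3 -> (~p1 -> (p1 -> (p2 -> (p3 -> (p1 -> (p3 -> (p1 -> p2)))))))))))))))): min(1, 1 − 0.5 + 1) = 1
(~p1 -> (p2 -> (p1 -> (p1 -> (p2 -> (p1 -> (p2 -> (p1 -> (p2 -> (~p3 -> (~p1 -> (p1 -> (p2 -> (p3 -> (p1 -> (p3 -> (p1 -> p2))))))))))))))))): min(1, 1 − 0.6 + 1) = 1
(p3 -> (~p1 -> (p2 -> (p1 -> (p1 -> (p2 -> (p1 -> (p2 -> (p1 -> (p2 -> (~p3 -> (~p1 -> (p1 -> (p2 -> (p3 -> (p1 -> (p3 -> (p1 -> p2)))))))))))))))))): min(1, 1 − 0.6 + 1) = 1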